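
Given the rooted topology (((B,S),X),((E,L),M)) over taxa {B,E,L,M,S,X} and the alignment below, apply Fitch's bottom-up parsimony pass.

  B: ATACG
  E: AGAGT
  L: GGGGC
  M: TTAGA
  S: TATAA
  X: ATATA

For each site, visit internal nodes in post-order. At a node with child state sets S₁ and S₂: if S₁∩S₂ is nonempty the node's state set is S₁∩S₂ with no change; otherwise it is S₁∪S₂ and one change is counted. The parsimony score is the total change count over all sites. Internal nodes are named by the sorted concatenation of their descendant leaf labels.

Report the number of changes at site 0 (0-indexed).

3

site 0, node BS: B={A} ∪ S={T} → {A,T} (+1)
site 0, node BSX: BS={A,T} ∩ X={A} → {A} (+0)
site 0, node EL: E={A} ∪ L={G} → {A,G} (+1)
site 0, node ELM: EL={A,G} ∪ M={T} → {A,G,T} (+1)
site 0, node BELMSX: BSX={A} ∩ ELM={A,G,T} → {A} (+0)
site 1, node BS: B={T} ∪ S={A} → {A,T} (+1)
site 1, node BSX: BS={A,T} ∩ X={T} → {T} (+0)
site 1, node EL: E={G} ∩ L={G} → {G} (+0)
site 1, node ELM: EL={G} ∪ M={T} → {G,T} (+1)
site 1, node BELMSX: BSX={T} ∩ ELM={G,T} → {T} (+0)
site 2, node BS: B={A} ∪ S={T} → {A,T} (+1)
site 2, node BSX: BS={A,T} ∩ X={A} → {A} (+0)
site 2, node EL: E={A} ∪ L={G} → {A,G} (+1)
site 2, node ELM: EL={A,G} ∩ M={A} → {A} (+0)
site 2, node BELMSX: BSX={A} ∩ ELM={A} → {A} (+0)
site 3, node BS: B={C} ∪ S={A} → {A,C} (+1)
site 3, node BSX: BS={A,C} ∪ X={T} → {A,C,T} (+1)
site 3, node EL: E={G} ∩ L={G} → {G} (+0)
site 3, node ELM: EL={G} ∩ M={G} → {G} (+0)
site 3, node BELMSX: BSX={A,C,T} ∪ ELM={G} → {A,C,G,T} (+1)
site 4, node BS: B={G} ∪ S={A} → {A,G} (+1)
site 4, node BSX: BS={A,G} ∩ X={A} → {A} (+0)
site 4, node EL: E={T} ∪ L={C} → {C,T} (+1)
site 4, node ELM: EL={C,T} ∪ M={A} → {A,C,T} (+1)
site 4, node BELMSX: BSX={A} ∩ ELM={A,C,T} → {A} (+0)
per-site changes: [3, 2, 2, 3, 3]; total = 13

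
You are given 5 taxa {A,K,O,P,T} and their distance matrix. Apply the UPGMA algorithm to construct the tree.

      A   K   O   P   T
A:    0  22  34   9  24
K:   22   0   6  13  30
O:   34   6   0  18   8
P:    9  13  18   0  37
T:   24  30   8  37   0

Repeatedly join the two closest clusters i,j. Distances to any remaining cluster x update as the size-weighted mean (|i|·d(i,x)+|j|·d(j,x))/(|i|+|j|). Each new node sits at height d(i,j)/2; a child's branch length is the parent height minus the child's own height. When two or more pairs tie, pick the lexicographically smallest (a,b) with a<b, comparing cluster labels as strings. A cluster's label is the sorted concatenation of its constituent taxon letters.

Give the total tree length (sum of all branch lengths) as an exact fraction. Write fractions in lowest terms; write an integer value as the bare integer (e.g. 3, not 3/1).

125/3

1. join K+O (d=6) ⇒ KO; edges |K|=3, |O|=3
  updated: d(A,KO)=28, d(KO,P)=31/2, d(KO,T)=19
2. join A+P (d=9) ⇒ AP; edges |A|=9/2, |P|=9/2
  updated: d(AP,KO)=87/4, d(AP,T)=61/2
3. join KO+T (d=19) ⇒ KOT; edges |KO|=13/2, |T|=19/2
  updated: d(AP,KOT)=74/3
4. join AP+KOT (d=74/3) ⇒ AKOPT; edges |AP|=47/6, |KOT|=17/6
final tree: ((A:9/2,P:9/2):47/6,((K:3,O:3):13/2,T:19/2):17/6)
total length: 125/3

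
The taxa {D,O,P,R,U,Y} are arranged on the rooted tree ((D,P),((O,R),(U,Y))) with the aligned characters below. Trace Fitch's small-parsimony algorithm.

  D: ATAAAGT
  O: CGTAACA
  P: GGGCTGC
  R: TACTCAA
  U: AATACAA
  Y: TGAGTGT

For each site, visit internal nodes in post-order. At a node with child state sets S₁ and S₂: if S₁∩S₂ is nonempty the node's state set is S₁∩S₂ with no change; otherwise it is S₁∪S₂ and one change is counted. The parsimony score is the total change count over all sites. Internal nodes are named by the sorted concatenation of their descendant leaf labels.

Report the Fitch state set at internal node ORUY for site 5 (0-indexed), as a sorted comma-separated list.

DP@0: {A} ∪ {G} = {A,G} (union, +1)
OR@0: {C} ∪ {T} = {C,T} (union, +1)
UY@0: {A} ∪ {T} = {A,T} (union, +1)
ORUY@0: {C,T} ∩ {A,T} = {T} (intersection, +0)
DOPRUY@0: {A,G} ∪ {T} = {A,G,T} (union, +1)
DP@1: {T} ∪ {G} = {G,T} (union, +1)
OR@1: {G} ∪ {A} = {A,G} (union, +1)
UY@1: {A} ∪ {G} = {A,G} (union, +1)
ORUY@1: {A,G} ∩ {A,G} = {A,G} (intersection, +0)
DOPRUY@1: {G,T} ∩ {A,G} = {G} (intersection, +0)
DP@2: {A} ∪ {G} = {A,G} (union, +1)
OR@2: {T} ∪ {C} = {C,T} (union, +1)
UY@2: {T} ∪ {A} = {A,T} (union, +1)
ORUY@2: {C,T} ∩ {A,T} = {T} (intersection, +0)
DOPRUY@2: {A,G} ∪ {T} = {A,G,T} (union, +1)
DP@3: {A} ∪ {C} = {A,C} (union, +1)
OR@3: {A} ∪ {T} = {A,T} (union, +1)
UY@3: {A} ∪ {G} = {A,G} (union, +1)
ORUY@3: {A,T} ∩ {A,G} = {A} (intersection, +0)
DOPRUY@3: {A,C} ∩ {A} = {A} (intersection, +0)
DP@4: {A} ∪ {T} = {A,T} (union, +1)
OR@4: {A} ∪ {C} = {A,C} (union, +1)
UY@4: {C} ∪ {T} = {C,T} (union, +1)
ORUY@4: {A,C} ∩ {C,T} = {C} (intersection, +0)
DOPRUY@4: {A,T} ∪ {C} = {A,C,T} (union, +1)
DP@5: {G} ∩ {G} = {G} (intersection, +0)
OR@5: {C} ∪ {A} = {A,C} (union, +1)
UY@5: {A} ∪ {G} = {A,G} (union, +1)
ORUY@5: {A,C} ∩ {A,G} = {A} (intersection, +0)
DOPRUY@5: {G} ∪ {A} = {A,G} (union, +1)
DP@6: {T} ∪ {C} = {C,T} (union, +1)
OR@6: {A} ∩ {A} = {A} (intersection, +0)
UY@6: {A} ∪ {T} = {A,T} (union, +1)
ORUY@6: {A} ∩ {A,T} = {A} (intersection, +0)
DOPRUY@6: {C,T} ∪ {A} = {A,C,T} (union, +1)
per-site changes: [4, 3, 4, 3, 4, 3, 3]; total = 24

A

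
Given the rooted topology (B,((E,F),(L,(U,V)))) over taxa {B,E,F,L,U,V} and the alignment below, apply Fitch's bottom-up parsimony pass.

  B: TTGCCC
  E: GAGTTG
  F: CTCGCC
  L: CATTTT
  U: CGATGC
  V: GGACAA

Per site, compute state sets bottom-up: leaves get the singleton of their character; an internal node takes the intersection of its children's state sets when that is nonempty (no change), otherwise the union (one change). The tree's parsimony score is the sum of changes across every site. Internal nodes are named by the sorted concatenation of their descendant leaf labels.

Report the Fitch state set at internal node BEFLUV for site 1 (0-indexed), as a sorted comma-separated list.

site 0, node EF: E={G} ∪ F={C} → {C,G} (+1)
site 0, node UV: U={C} ∪ V={G} → {C,G} (+1)
site 0, node LUV: L={C} ∩ UV={C,G} → {C} (+0)
site 0, node EFLUV: EF={C,G} ∩ LUV={C} → {C} (+0)
site 0, node BEFLUV: B={T} ∪ EFLUV={C} → {C,T} (+1)
site 1, node EF: E={A} ∪ F={T} → {A,T} (+1)
site 1, node UV: U={G} ∩ V={G} → {G} (+0)
site 1, node LUV: L={A} ∪ UV={G} → {A,G} (+1)
site 1, node EFLUV: EF={A,T} ∩ LUV={A,G} → {A} (+0)
site 1, node BEFLUV: B={T} ∪ EFLUV={A} → {A,T} (+1)
site 2, node EF: E={G} ∪ F={C} → {C,G} (+1)
site 2, node UV: U={A} ∩ V={A} → {A} (+0)
site 2, node LUV: L={T} ∪ UV={A} → {A,T} (+1)
site 2, node EFLUV: EF={C,G} ∪ LUV={A,T} → {A,C,G,T} (+1)
site 2, node BEFLUV: B={G} ∩ EFLUV={A,C,G,T} → {G} (+0)
site 3, node EF: E={T} ∪ F={G} → {G,T} (+1)
site 3, node UV: U={T} ∪ V={C} → {C,T} (+1)
site 3, node LUV: L={T} ∩ UV={C,T} → {T} (+0)
site 3, node EFLUV: EF={G,T} ∩ LUV={T} → {T} (+0)
site 3, node BEFLUV: B={C} ∪ EFLUV={T} → {C,T} (+1)
site 4, node EF: E={T} ∪ F={C} → {C,T} (+1)
site 4, node UV: U={G} ∪ V={A} → {A,G} (+1)
site 4, node LUV: L={T} ∪ UV={A,G} → {A,G,T} (+1)
site 4, node EFLUV: EF={C,T} ∩ LUV={A,G,T} → {T} (+0)
site 4, node BEFLUV: B={C} ∪ EFLUV={T} → {C,T} (+1)
site 5, node EF: E={G} ∪ F={C} → {C,G} (+1)
site 5, node UV: U={C} ∪ V={A} → {A,C} (+1)
site 5, node LUV: L={T} ∪ UV={A,C} → {A,C,T} (+1)
site 5, node EFLUV: EF={C,G} ∩ LUV={A,C,T} → {C} (+0)
site 5, node BEFLUV: B={C} ∩ EFLUV={C} → {C} (+0)
per-site changes: [3, 3, 3, 3, 4, 3]; total = 19

A,T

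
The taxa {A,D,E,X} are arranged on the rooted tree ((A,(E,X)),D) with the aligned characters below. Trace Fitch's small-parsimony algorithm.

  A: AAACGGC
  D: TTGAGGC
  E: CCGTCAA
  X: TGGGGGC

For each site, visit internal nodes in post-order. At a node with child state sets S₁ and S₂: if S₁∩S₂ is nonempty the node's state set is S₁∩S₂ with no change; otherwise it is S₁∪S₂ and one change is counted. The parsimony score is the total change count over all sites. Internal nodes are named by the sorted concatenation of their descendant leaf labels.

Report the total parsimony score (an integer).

12

site 0, node EX: E={C} ∪ X={T} → {C,T} (+1)
site 0, node AEX: A={A} ∪ EX={C,T} → {A,C,T} (+1)
site 0, node ADEX: AEX={A,C,T} ∩ D={T} → {T} (+0)
site 1, node EX: E={C} ∪ X={G} → {C,G} (+1)
site 1, node AEX: A={A} ∪ EX={C,G} → {A,C,G} (+1)
site 1, node ADEX: AEX={A,C,G} ∪ D={T} → {A,C,G,T} (+1)
site 2, node EX: E={G} ∩ X={G} → {G} (+0)
site 2, node AEX: A={A} ∪ EX={G} → {A,G} (+1)
site 2, node ADEX: AEX={A,G} ∩ D={G} → {G} (+0)
site 3, node EX: E={T} ∪ X={G} → {G,T} (+1)
site 3, node AEX: A={C} ∪ EX={G,T} → {C,G,T} (+1)
site 3, node ADEX: AEX={C,G,T} ∪ D={A} → {A,C,G,T} (+1)
site 4, node EX: E={C} ∪ X={G} → {C,G} (+1)
site 4, node AEX: A={G} ∩ EX={C,G} → {G} (+0)
site 4, node ADEX: AEX={G} ∩ D={G} → {G} (+0)
site 5, node EX: E={A} ∪ X={G} → {A,G} (+1)
site 5, node AEX: A={G} ∩ EX={A,G} → {G} (+0)
site 5, node ADEX: AEX={G} ∩ D={G} → {G} (+0)
site 6, node EX: E={A} ∪ X={C} → {A,C} (+1)
site 6, node AEX: A={C} ∩ EX={A,C} → {C} (+0)
site 6, node ADEX: AEX={C} ∩ D={C} → {C} (+0)
per-site changes: [2, 3, 1, 3, 1, 1, 1]; total = 12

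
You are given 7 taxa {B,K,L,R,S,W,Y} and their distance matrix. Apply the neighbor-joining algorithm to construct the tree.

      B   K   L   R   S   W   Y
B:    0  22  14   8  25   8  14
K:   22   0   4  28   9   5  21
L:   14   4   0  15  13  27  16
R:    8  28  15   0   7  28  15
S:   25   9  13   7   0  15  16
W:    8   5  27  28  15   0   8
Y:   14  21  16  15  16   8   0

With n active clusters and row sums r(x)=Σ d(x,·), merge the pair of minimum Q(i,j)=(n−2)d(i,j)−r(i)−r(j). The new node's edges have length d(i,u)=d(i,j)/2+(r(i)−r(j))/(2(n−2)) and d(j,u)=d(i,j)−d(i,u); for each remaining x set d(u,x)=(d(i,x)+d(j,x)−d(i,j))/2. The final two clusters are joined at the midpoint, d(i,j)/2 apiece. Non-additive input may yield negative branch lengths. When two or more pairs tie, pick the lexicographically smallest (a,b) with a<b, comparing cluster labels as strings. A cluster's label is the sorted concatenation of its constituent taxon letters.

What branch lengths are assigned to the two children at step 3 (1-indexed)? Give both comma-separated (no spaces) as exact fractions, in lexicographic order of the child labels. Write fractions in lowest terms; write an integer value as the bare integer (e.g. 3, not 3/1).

143/24,115/24

1. join K+L (d=4, Q=-158) ⇒ KL; edges |K|=2, |L|=2
  updated: d(B,KL)=16, d(KL,R)=39/2, d(KL,S)=9, d(KL,W)=14, d(KL,Y)=33/2
2. join R+S (d=7, Q=-243/2) ⇒ RS; edges |R|=67/16, |S|=45/16
  updated: d(B,RS)=13, d(KL,RS)=43/4, d(RS,W)=18, d(RS,Y)=12
3. join KL+RS (d=43/4, Q=-315/4) ⇒ KLRS; edges |KL|=143/24, |RS|=115/24
  updated: d(B,KLRS)=73/8, d(KLRS,W)=85/8, d(KLRS,Y)=71/8
4. join B+W (d=8, Q=-167/4) ⇒ BW; edges |B|=41/8, |W|=23/8
  updated: d(BW,KLRS)=47/8, d(BW,Y)=7
5. join BW+KLRS (d=47/8, Q=-87/4) ⇒ BKLRSW; edges |BW|=2, |KLRS|=31/8
  updated: d(BKLRSW,Y)=5
6. join BKLRSW+Y (d=5) ⇒ BKLRSWY; edges |BKLRSW|=5/2, |Y|=5/2
final tree: (((B:41/8,W:23/8):2,((K:2,L:2):143/24,(R:67/16,S:45/16):115/24):31/8):5/2,Y:5/2)
total length: 325/8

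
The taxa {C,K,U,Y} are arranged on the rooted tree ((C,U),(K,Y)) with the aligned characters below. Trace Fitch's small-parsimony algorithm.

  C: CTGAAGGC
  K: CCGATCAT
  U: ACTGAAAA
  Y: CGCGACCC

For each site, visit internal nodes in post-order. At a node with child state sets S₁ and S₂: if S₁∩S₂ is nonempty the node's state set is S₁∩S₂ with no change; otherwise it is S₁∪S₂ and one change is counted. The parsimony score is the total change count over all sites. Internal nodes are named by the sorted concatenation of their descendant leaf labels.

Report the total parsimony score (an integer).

[col 0] CU: children C:{C}, U:{A} ∪→ {A,C}; cost 1
[col 0] KY: children K:{C}, Y:{C} ∩→ {C}; cost 0
[col 0] CKUY: children CU:{A,C}, KY:{C} ∩→ {C}; cost 0
[col 1] CU: children C:{T}, U:{C} ∪→ {C,T}; cost 1
[col 1] KY: children K:{C}, Y:{G} ∪→ {C,G}; cost 1
[col 1] CKUY: children CU:{C,T}, KY:{C,G} ∩→ {C}; cost 0
[col 2] CU: children C:{G}, U:{T} ∪→ {G,T}; cost 1
[col 2] KY: children K:{G}, Y:{C} ∪→ {C,G}; cost 1
[col 2] CKUY: children CU:{G,T}, KY:{C,G} ∩→ {G}; cost 0
[col 3] CU: children C:{A}, U:{G} ∪→ {A,G}; cost 1
[col 3] KY: children K:{A}, Y:{G} ∪→ {A,G}; cost 1
[col 3] CKUY: children CU:{A,G}, KY:{A,G} ∩→ {A,G}; cost 0
[col 4] CU: children C:{A}, U:{A} ∩→ {A}; cost 0
[col 4] KY: children K:{T}, Y:{A} ∪→ {A,T}; cost 1
[col 4] CKUY: children CU:{A}, KY:{A,T} ∩→ {A}; cost 0
[col 5] CU: children C:{G}, U:{A} ∪→ {A,G}; cost 1
[col 5] KY: children K:{C}, Y:{C} ∩→ {C}; cost 0
[col 5] CKUY: children CU:{A,G}, KY:{C} ∪→ {A,C,G}; cost 1
[col 6] CU: children C:{G}, U:{A} ∪→ {A,G}; cost 1
[col 6] KY: children K:{A}, Y:{C} ∪→ {A,C}; cost 1
[col 6] CKUY: children CU:{A,G}, KY:{A,C} ∩→ {A}; cost 0
[col 7] CU: children C:{C}, U:{A} ∪→ {A,C}; cost 1
[col 7] KY: children K:{T}, Y:{C} ∪→ {C,T}; cost 1
[col 7] CKUY: children CU:{A,C}, KY:{C,T} ∩→ {C}; cost 0
per-site changes: [1, 2, 2, 2, 1, 2, 2, 2]; total = 14

14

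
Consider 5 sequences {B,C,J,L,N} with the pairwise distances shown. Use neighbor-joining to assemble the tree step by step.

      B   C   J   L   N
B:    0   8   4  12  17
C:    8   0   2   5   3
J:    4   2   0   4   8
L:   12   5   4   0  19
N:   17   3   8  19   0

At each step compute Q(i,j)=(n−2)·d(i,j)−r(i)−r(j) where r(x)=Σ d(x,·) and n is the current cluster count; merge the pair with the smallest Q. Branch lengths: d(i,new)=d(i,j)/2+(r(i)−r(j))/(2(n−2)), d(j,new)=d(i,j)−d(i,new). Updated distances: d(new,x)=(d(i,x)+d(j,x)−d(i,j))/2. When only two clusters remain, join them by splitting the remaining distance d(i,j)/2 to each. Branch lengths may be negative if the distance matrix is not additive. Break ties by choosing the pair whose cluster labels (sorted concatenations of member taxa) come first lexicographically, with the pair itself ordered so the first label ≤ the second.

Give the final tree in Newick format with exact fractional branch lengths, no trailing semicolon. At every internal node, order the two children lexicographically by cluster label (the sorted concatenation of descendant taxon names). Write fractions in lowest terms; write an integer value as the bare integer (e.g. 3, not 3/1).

step 1: merge (C,N) at d=3, Q=-56; branch lengths C→-10/3, N→19/3; new cluster CN
  updated: d(B,CN)=11, d(CN,J)=7/2, d(CN,L)=21/2
step 2: merge (B,J) at d=4, Q=-61/2; branch lengths B→47/8, J→-15/8; new cluster BJ
  updated: d(BJ,CN)=21/4, d(BJ,L)=6
step 3: merge (BJ,CN) at d=21/4, Q=-87/4; branch lengths BJ→3/8, CN→39/8; new cluster BCJN
  updated: d(BCJN,L)=45/8
step 4: merge (BCJN,L) at d=45/8; branch lengths BCJN→45/16, L→45/16; new cluster BCJLN
final tree: (((B:47/8,J:-15/8):3/8,(C:-10/3,N:19/3):39/8):45/16,L:45/16)
total length: 143/8

(((B:47/8,J:-15/8):3/8,(C:-10/3,N:19/3):39/8):45/16,L:45/16)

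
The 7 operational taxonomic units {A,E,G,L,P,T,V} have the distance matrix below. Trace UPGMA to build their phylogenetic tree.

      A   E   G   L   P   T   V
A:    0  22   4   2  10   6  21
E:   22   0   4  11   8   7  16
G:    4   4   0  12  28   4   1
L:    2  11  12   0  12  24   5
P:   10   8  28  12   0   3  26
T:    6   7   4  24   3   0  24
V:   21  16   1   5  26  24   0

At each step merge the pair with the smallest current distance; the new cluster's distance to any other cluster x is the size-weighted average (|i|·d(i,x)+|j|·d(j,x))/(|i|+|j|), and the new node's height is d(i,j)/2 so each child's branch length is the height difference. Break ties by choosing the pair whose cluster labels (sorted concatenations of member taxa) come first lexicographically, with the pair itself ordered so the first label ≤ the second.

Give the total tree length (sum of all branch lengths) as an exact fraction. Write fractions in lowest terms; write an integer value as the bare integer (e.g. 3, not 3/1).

iteration 1: select G,V (d=1); attach at lengths (1/2, 1/2); label the merged cluster GV
  updated: d(A,GV)=25/2, d(E,GV)=10, d(GV,L)=17/2, d(GV,P)=27, d(GV,T)=14
iteration 2: select A,L (d=2); attach at lengths (1, 1); label the merged cluster AL
  updated: d(AL,E)=33/2, d(AL,GV)=21/2, d(AL,P)=11, d(AL,T)=15
iteration 3: select P,T (d=3); attach at lengths (3/2, 3/2); label the merged cluster PT
  updated: d(AL,PT)=13, d(E,PT)=15/2, d(GV,PT)=41/2
iteration 4: select E,PT (d=15/2); attach at lengths (15/4, 9/4); label the merged cluster EPT
  updated: d(AL,EPT)=85/6, d(EPT,GV)=17
iteration 5: select AL,GV (d=21/2); attach at lengths (17/4, 19/4); label the merged cluster AGLV
  updated: d(AGLV,EPT)=187/12
iteration 6: select AGLV,EPT (d=187/12); attach at lengths (61/24, 97/24); label the merged cluster AEGLPTV
final tree: (((A:1,L:1):17/4,(G:1/2,V:1/2):19/4):61/24,(E:15/4,(P:3/2,T:3/2):9/4):97/24)
total length: 331/12

331/12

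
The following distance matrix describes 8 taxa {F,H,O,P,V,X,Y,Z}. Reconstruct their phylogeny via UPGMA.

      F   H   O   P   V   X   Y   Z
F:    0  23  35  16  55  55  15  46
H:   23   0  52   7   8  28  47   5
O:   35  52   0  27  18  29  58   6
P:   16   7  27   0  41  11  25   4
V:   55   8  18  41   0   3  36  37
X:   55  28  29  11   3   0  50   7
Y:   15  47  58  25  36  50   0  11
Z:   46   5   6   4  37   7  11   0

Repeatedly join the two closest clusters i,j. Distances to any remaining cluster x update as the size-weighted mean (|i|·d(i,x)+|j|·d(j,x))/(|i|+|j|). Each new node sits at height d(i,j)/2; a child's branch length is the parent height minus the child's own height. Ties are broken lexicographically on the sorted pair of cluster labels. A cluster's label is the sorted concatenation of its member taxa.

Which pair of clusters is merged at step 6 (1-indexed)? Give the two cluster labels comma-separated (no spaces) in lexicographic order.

HPVXZ,O

1. join V+X (d=3) ⇒ VX; edges |V|=3/2, |X|=3/2
  updated: d(F,VX)=55, d(H,VX)=18, d(O,VX)=47/2, d(P,VX)=26, d(VX,Y)=43, d(VX,Z)=22
2. join P+Z (d=4) ⇒ PZ; edges |P|=2, |Z|=2
  updated: d(F,PZ)=31, d(H,PZ)=6, d(O,PZ)=33/2, d(PZ,VX)=24, d(PZ,Y)=18
3. join H+PZ (d=6) ⇒ HPZ; edges |H|=3, |PZ|=1
  updated: d(F,HPZ)=85/3, d(HPZ,O)=85/3, d(HPZ,VX)=22, d(HPZ,Y)=83/3
4. join F+Y (d=15) ⇒ FY; edges |F|=15/2, |Y|=15/2
  updated: d(FY,HPZ)=28, d(FY,O)=93/2, d(FY,VX)=49
5. join HPZ+VX (d=22) ⇒ HPVXZ; edges |HPZ|=8, |VX|=19/2
  updated: d(FY,HPVXZ)=182/5, d(HPVXZ,O)=132/5
6. join HPVXZ+O (d=132/5) ⇒ HOPVXZ; edges |HPVXZ|=11/5, |O|=66/5
  updated: d(FY,HOPVXZ)=457/12
7. join FY+HOPVXZ (d=457/12) ⇒ FHOPVXYZ; edges |FY|=277/24, |HOPVXZ|=701/120
final tree: ((F:15/2,Y:15/2):277/24,(((H:3,(P:2,Z:2):1):8,(V:3/2,X:3/2):19/2):11/5,O:66/5):701/120)
total length: 4577/60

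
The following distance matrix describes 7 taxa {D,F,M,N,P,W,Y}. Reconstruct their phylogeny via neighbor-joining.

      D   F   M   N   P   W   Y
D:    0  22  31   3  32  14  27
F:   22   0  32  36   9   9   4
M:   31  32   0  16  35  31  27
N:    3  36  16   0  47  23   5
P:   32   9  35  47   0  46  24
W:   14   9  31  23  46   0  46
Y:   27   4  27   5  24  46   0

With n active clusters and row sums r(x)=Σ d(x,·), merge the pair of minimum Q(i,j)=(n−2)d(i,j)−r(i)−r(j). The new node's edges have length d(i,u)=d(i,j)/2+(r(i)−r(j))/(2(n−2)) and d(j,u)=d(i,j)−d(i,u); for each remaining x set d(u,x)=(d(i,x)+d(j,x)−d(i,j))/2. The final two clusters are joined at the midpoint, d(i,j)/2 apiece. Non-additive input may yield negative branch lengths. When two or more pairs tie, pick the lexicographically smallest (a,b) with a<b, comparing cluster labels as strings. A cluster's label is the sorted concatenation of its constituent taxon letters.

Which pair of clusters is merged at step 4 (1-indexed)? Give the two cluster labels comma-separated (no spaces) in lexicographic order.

DW,N

step 1: merge (F,P) at d=9, Q=-260; branch lengths F→-18/5, P→63/5; new cluster FP
  updated: d(D,FP)=45/2, d(FP,M)=29, d(FP,N)=37, d(FP,W)=23, d(FP,Y)=19/2
step 2: merge (FP,Y) at d=19/2, Q=-395/2; branch lengths FP→89/16, Y→63/16; new cluster FPY
  updated: d(D,FPY)=20, d(FPY,M)=93/4, d(FPY,N)=65/4, d(FPY,W)=119/4
step 3: merge (D,W) at d=14, Q=-495/4; branch lengths D→49/24, W→287/24; new cluster DW
  updated: d(DW,FPY)=143/8, d(DW,M)=24, d(DW,N)=6
step 4: merge (DW,N) at d=6, Q=-593/8; branch lengths DW→173/32, N→19/32; new cluster DNW
  updated: d(DNW,FPY)=225/16, d(DNW,M)=17
step 5: merge (DNW,FPY) at d=225/16, Q=-869/16; branch lengths DNW→125/32, FPY→325/32; new cluster DFNPWY
  updated: d(DFNPWY,M)=419/32
step 6: merge (DFNPWY,M) at d=419/32; branch lengths DFNPWY→419/64, M→419/64; new cluster DFMNPWY
final tree: ((((D:49/24,W:287/24):173/32,N:19/32):125/32,((F:-18/5,P:63/5):89/16,Y:63/16):325/32):419/64,M:419/64)
total length: 2101/32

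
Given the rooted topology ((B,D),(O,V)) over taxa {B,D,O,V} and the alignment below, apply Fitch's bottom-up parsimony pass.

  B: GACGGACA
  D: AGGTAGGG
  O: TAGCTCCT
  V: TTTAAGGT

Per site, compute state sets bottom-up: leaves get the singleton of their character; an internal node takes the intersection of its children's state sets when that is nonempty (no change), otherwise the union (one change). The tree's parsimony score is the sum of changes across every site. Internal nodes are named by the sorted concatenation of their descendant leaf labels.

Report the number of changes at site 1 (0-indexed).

[col 0] BD: children B:{G}, D:{A} ∪→ {A,G}; cost 1
[col 0] OV: children O:{T}, V:{T} ∩→ {T}; cost 0
[col 0] BDOV: children BD:{A,G}, OV:{T} ∪→ {A,G,T}; cost 1
[col 1] BD: children B:{A}, D:{G} ∪→ {A,G}; cost 1
[col 1] OV: children O:{A}, V:{T} ∪→ {A,T}; cost 1
[col 1] BDOV: children BD:{A,G}, OV:{A,T} ∩→ {A}; cost 0
[col 2] BD: children B:{C}, D:{G} ∪→ {C,G}; cost 1
[col 2] OV: children O:{G}, V:{T} ∪→ {G,T}; cost 1
[col 2] BDOV: children BD:{C,G}, OV:{G,T} ∩→ {G}; cost 0
[col 3] BD: children B:{G}, D:{T} ∪→ {G,T}; cost 1
[col 3] OV: children O:{C}, V:{A} ∪→ {A,C}; cost 1
[col 3] BDOV: children BD:{G,T}, OV:{A,C} ∪→ {A,C,G,T}; cost 1
[col 4] BD: children B:{G}, D:{A} ∪→ {A,G}; cost 1
[col 4] OV: children O:{T}, V:{A} ∪→ {A,T}; cost 1
[col 4] BDOV: children BD:{A,G}, OV:{A,T} ∩→ {A}; cost 0
[col 5] BD: children B:{A}, D:{G} ∪→ {A,G}; cost 1
[col 5] OV: children O:{C}, V:{G} ∪→ {C,G}; cost 1
[col 5] BDOV: children BD:{A,G}, OV:{C,G} ∩→ {G}; cost 0
[col 6] BD: children B:{C}, D:{G} ∪→ {C,G}; cost 1
[col 6] OV: children O:{C}, V:{G} ∪→ {C,G}; cost 1
[col 6] BDOV: children BD:{C,G}, OV:{C,G} ∩→ {C,G}; cost 0
[col 7] BD: children B:{A}, D:{G} ∪→ {A,G}; cost 1
[col 7] OV: children O:{T}, V:{T} ∩→ {T}; cost 0
[col 7] BDOV: children BD:{A,G}, OV:{T} ∪→ {A,G,T}; cost 1
per-site changes: [2, 2, 2, 3, 2, 2, 2, 2]; total = 17

2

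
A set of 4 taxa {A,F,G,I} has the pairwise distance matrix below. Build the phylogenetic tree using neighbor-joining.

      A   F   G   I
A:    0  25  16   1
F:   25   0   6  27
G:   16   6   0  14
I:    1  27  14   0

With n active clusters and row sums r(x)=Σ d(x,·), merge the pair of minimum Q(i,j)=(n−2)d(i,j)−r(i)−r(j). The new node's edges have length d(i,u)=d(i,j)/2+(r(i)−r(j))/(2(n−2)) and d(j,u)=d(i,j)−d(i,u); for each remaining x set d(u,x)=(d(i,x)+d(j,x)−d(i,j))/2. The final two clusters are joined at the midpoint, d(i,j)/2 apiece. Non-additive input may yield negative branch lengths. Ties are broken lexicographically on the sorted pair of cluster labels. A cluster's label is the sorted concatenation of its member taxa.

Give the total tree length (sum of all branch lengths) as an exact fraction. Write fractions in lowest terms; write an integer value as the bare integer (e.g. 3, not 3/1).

iteration 1: select A,I (d=1, Q=-82); attach at lengths (1/2, 1/2); label the merged cluster AI
  updated: d(AI,F)=51/2, d(AI,G)=29/2
iteration 2: select AI,F (d=51/2, Q=-46); attach at lengths (17, 17/2); label the merged cluster AFI
  updated: d(AFI,G)=-5/2
iteration 3: select AFI,G (d=-5/2); attach at lengths (-5/4, -5/4); label the merged cluster AFGI
final tree: (((A:1/2,I:1/2):17,F:17/2):-5/4,G:-5/4)
total length: 24

24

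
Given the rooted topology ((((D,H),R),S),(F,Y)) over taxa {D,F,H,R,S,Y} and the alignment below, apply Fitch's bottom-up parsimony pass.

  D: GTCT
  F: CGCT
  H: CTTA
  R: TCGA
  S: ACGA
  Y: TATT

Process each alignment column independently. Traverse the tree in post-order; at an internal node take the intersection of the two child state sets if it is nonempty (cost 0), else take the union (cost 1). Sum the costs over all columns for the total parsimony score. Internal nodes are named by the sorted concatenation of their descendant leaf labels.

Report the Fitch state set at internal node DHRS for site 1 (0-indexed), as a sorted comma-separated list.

site 0, node DH: D={G} ∪ H={C} → {C,G} (+1)
site 0, node DHR: DH={C,G} ∪ R={T} → {C,G,T} (+1)
site 0, node DHRS: DHR={C,G,T} ∪ S={A} → {A,C,G,T} (+1)
site 0, node FY: F={C} ∪ Y={T} → {C,T} (+1)
site 0, node DFHRSY: DHRS={A,C,G,T} ∩ FY={C,T} → {C,T} (+0)
site 1, node DH: D={T} ∩ H={T} → {T} (+0)
site 1, node DHR: DH={T} ∪ R={C} → {C,T} (+1)
site 1, node DHRS: DHR={C,T} ∩ S={C} → {C} (+0)
site 1, node FY: F={G} ∪ Y={A} → {A,G} (+1)
site 1, node DFHRSY: DHRS={C} ∪ FY={A,G} → {A,C,G} (+1)
site 2, node DH: D={C} ∪ H={T} → {C,T} (+1)
site 2, node DHR: DH={C,T} ∪ R={G} → {C,G,T} (+1)
site 2, node DHRS: DHR={C,G,T} ∩ S={G} → {G} (+0)
site 2, node FY: F={C} ∪ Y={T} → {C,T} (+1)
site 2, node DFHRSY: DHRS={G} ∪ FY={C,T} → {C,G,T} (+1)
site 3, node DH: D={T} ∪ H={A} → {A,T} (+1)
site 3, node DHR: DH={A,T} ∩ R={A} → {A} (+0)
site 3, node DHRS: DHR={A} ∩ S={A} → {A} (+0)
site 3, node FY: F={T} ∩ Y={T} → {T} (+0)
site 3, node DFHRSY: DHRS={A} ∪ FY={T} → {A,T} (+1)
per-site changes: [4, 3, 4, 2]; total = 13

C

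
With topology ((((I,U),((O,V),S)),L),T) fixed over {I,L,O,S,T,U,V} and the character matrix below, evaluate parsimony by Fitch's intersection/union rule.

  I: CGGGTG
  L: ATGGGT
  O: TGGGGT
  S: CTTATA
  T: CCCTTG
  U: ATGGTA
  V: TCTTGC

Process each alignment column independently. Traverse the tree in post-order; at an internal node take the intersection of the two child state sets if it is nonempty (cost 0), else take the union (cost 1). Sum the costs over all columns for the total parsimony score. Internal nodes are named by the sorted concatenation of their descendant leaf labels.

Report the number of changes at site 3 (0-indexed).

IU@0: {C} ∪ {A} = {A,C} (union, +1)
OV@0: {T} ∩ {T} = {T} (intersection, +0)
OSV@0: {T} ∪ {C} = {C,T} (union, +1)
IOSUV@0: {A,C} ∩ {C,T} = {C} (intersection, +0)
ILOSUV@0: {C} ∪ {A} = {A,C} (union, +1)
ILOSTUV@0: {A,C} ∩ {C} = {C} (intersection, +0)
IU@1: {G} ∪ {T} = {G,T} (union, +1)
OV@1: {G} ∪ {C} = {C,G} (union, +1)
OSV@1: {C,G} ∪ {T} = {C,G,T} (union, +1)
IOSUV@1: {G,T} ∩ {C,G,T} = {G,T} (intersection, +0)
ILOSUV@1: {G,T} ∩ {T} = {T} (intersection, +0)
ILOSTUV@1: {T} ∪ {C} = {C,T} (union, +1)
IU@2: {G} ∩ {G} = {G} (intersection, +0)
OV@2: {G} ∪ {T} = {G,T} (union, +1)
OSV@2: {G,T} ∩ {T} = {T} (intersection, +0)
IOSUV@2: {G} ∪ {T} = {G,T} (union, +1)
ILOSUV@2: {G,T} ∩ {G} = {G} (intersection, +0)
ILOSTUV@2: {G} ∪ {C} = {C,G} (union, +1)
IU@3: {G} ∩ {G} = {G} (intersection, +0)
OV@3: {G} ∪ {T} = {G,T} (union, +1)
OSV@3: {G,T} ∪ {A} = {A,G,T} (union, +1)
IOSUV@3: {G} ∩ {A,G,T} = {G} (intersection, +0)
ILOSUV@3: {G} ∩ {G} = {G} (intersection, +0)
ILOSTUV@3: {G} ∪ {T} = {G,T} (union, +1)
IU@4: {T} ∩ {T} = {T} (intersection, +0)
OV@4: {G} ∩ {G} = {G} (intersection, +0)
OSV@4: {G} ∪ {T} = {G,T} (union, +1)
IOSUV@4: {T} ∩ {G,T} = {T} (intersection, +0)
ILOSUV@4: {T} ∪ {G} = {G,T} (union, +1)
ILOSTUV@4: {G,T} ∩ {T} = {T} (intersection, +0)
IU@5: {G} ∪ {A} = {A,G} (union, +1)
OV@5: {T} ∪ {C} = {C,T} (union, +1)
OSV@5: {C,T} ∪ {A} = {A,C,T} (union, +1)
IOSUV@5: {A,G} ∩ {A,C,T} = {A} (intersection, +0)
ILOSUV@5: {A} ∪ {T} = {A,T} (union, +1)
ILOSTUV@5: {A,T} ∪ {G} = {A,G,T} (union, +1)
per-site changes: [3, 4, 3, 3, 2, 5]; total = 20

3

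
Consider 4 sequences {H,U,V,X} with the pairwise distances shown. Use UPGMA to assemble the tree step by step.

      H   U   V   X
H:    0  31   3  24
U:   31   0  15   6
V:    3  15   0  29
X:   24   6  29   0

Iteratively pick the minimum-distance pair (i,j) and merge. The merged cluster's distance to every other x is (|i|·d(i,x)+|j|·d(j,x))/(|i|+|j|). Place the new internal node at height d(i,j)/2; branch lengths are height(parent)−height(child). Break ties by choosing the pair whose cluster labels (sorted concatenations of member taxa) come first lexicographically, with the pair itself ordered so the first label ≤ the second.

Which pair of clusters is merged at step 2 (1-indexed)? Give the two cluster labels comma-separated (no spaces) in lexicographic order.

step 1: merge (H,V) at d=3; branch lengths H→3/2, V→3/2; new cluster HV
  updated: d(HV,U)=23, d(HV,X)=53/2
step 2: merge (U,X) at d=6; branch lengths U→3, X→3; new cluster UX
  updated: d(HV,UX)=99/4
step 3: merge (HV,UX) at d=99/4; branch lengths HV→87/8, UX→75/8; new cluster HUVX
final tree: ((H:3/2,V:3/2):87/8,(U:3,X:3):75/8)
total length: 117/4

U,X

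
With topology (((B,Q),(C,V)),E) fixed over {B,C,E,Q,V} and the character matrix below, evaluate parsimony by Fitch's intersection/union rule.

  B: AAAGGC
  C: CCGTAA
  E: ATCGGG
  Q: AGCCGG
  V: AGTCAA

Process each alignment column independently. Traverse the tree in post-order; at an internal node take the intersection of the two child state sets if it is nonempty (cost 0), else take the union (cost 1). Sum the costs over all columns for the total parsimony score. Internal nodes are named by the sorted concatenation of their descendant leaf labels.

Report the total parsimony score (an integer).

13

site 0, node BQ: B={A} ∩ Q={A} → {A} (+0)
site 0, node CV: C={C} ∪ V={A} → {A,C} (+1)
site 0, node BCQV: BQ={A} ∩ CV={A,C} → {A} (+0)
site 0, node BCEQV: BCQV={A} ∩ E={A} → {A} (+0)
site 1, node BQ: B={A} ∪ Q={G} → {A,G} (+1)
site 1, node CV: C={C} ∪ V={G} → {C,G} (+1)
site 1, node BCQV: BQ={A,G} ∩ CV={C,G} → {G} (+0)
site 1, node BCEQV: BCQV={G} ∪ E={T} → {G,T} (+1)
site 2, node BQ: B={A} ∪ Q={C} → {A,C} (+1)
site 2, node CV: C={G} ∪ V={T} → {G,T} (+1)
site 2, node BCQV: BQ={A,C} ∪ CV={G,T} → {A,C,G,T} (+1)
site 2, node BCEQV: BCQV={A,C,G,T} ∩ E={C} → {C} (+0)
site 3, node BQ: B={G} ∪ Q={C} → {C,G} (+1)
site 3, node CV: C={T} ∪ V={C} → {C,T} (+1)
site 3, node BCQV: BQ={C,G} ∩ CV={C,T} → {C} (+0)
site 3, node BCEQV: BCQV={C} ∪ E={G} → {C,G} (+1)
site 4, node BQ: B={G} ∩ Q={G} → {G} (+0)
site 4, node CV: C={A} ∩ V={A} → {A} (+0)
site 4, node BCQV: BQ={G} ∪ CV={A} → {A,G} (+1)
site 4, node BCEQV: BCQV={A,G} ∩ E={G} → {G} (+0)
site 5, node BQ: B={C} ∪ Q={G} → {C,G} (+1)
site 5, node CV: C={A} ∩ V={A} → {A} (+0)
site 5, node BCQV: BQ={C,G} ∪ CV={A} → {A,C,G} (+1)
site 5, node BCEQV: BCQV={A,C,G} ∩ E={G} → {G} (+0)
per-site changes: [1, 3, 3, 3, 1, 2]; total = 13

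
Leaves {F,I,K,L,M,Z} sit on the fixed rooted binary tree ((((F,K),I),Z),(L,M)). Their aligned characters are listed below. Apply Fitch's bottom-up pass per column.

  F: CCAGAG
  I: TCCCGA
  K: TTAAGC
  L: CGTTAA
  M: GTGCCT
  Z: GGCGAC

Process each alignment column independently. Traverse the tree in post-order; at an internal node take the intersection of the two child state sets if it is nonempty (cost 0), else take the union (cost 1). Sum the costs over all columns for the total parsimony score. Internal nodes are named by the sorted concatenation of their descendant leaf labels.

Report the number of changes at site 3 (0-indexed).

FK@0: {C} ∪ {T} = {C,T} (union, +1)
FIK@0: {C,T} ∩ {T} = {T} (intersection, +0)
FIKZ@0: {T} ∪ {G} = {G,T} (union, +1)
LM@0: {C} ∪ {G} = {C,G} (union, +1)
FIKLMZ@0: {G,T} ∩ {C,G} = {G} (intersection, +0)
FK@1: {C} ∪ {T} = {C,T} (union, +1)
FIK@1: {C,T} ∩ {C} = {C} (intersection, +0)
FIKZ@1: {C} ∪ {G} = {C,G} (union, +1)
LM@1: {G} ∪ {T} = {G,T} (union, +1)
FIKLMZ@1: {C,G} ∩ {G,T} = {G} (intersection, +0)
FK@2: {A} ∩ {A} = {A} (intersection, +0)
FIK@2: {A} ∪ {C} = {A,C} (union, +1)
FIKZ@2: {A,C} ∩ {C} = {C} (intersection, +0)
LM@2: {T} ∪ {G} = {G,T} (union, +1)
FIKLMZ@2: {C} ∪ {G,T} = {C,G,T} (union, +1)
FK@3: {G} ∪ {A} = {A,G} (union, +1)
FIK@3: {A,G} ∪ {C} = {A,C,G} (union, +1)
FIKZ@3: {A,C,G} ∩ {G} = {G} (intersection, +0)
LM@3: {T} ∪ {C} = {C,T} (union, +1)
FIKLMZ@3: {G} ∪ {C,T} = {C,G,T} (union, +1)
FK@4: {A} ∪ {G} = {A,G} (union, +1)
FIK@4: {A,G} ∩ {G} = {G} (intersection, +0)
FIKZ@4: {G} ∪ {A} = {A,G} (union, +1)
LM@4: {A} ∪ {C} = {A,C} (union, +1)
FIKLMZ@4: {A,G} ∩ {A,C} = {A} (intersection, +0)
FK@5: {G} ∪ {C} = {C,G} (union, +1)
FIK@5: {C,G} ∪ {A} = {A,C,G} (union, +1)
FIKZ@5: {A,C,G} ∩ {C} = {C} (intersection, +0)
LM@5: {A} ∪ {T} = {A,T} (union, +1)
FIKLMZ@5: {C} ∪ {A,T} = {A,C,T} (union, +1)
per-site changes: [3, 3, 3, 4, 3, 4]; total = 20

4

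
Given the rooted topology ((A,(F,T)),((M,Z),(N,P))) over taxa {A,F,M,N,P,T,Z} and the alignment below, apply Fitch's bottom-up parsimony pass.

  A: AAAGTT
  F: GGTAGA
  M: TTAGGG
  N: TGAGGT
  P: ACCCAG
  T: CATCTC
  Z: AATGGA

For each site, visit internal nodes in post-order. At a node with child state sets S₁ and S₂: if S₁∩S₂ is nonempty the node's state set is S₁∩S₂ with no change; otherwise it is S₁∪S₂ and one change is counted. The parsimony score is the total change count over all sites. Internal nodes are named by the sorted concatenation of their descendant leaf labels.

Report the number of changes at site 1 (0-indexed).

[col 0] FT: children F:{G}, T:{C} ∪→ {C,G}; cost 1
[col 0] AFT: children A:{A}, FT:{C,G} ∪→ {A,C,G}; cost 1
[col 0] MZ: children M:{T}, Z:{A} ∪→ {A,T}; cost 1
[col 0] NP: children N:{T}, P:{A} ∪→ {A,T}; cost 1
[col 0] MNPZ: children MZ:{A,T}, NP:{A,T} ∩→ {A,T}; cost 0
[col 0] AFMNPTZ: children AFT:{A,C,G}, MNPZ:{A,T} ∩→ {A}; cost 0
[col 1] FT: children F:{G}, T:{A} ∪→ {A,G}; cost 1
[col 1] AFT: children A:{A}, FT:{A,G} ∩→ {A}; cost 0
[col 1] MZ: children M:{T}, Z:{A} ∪→ {A,T}; cost 1
[col 1] NP: children N:{G}, P:{C} ∪→ {C,G}; cost 1
[col 1] MNPZ: children MZ:{A,T}, NP:{C,G} ∪→ {A,C,G,T}; cost 1
[col 1] AFMNPTZ: children AFT:{A}, MNPZ:{A,C,G,T} ∩→ {A}; cost 0
[col 2] FT: children F:{T}, T:{T} ∩→ {T}; cost 0
[col 2] AFT: children A:{A}, FT:{T} ∪→ {A,T}; cost 1
[col 2] MZ: children M:{A}, Z:{T} ∪→ {A,T}; cost 1
[col 2] NP: children N:{A}, P:{C} ∪→ {A,C}; cost 1
[col 2] MNPZ: children MZ:{A,T}, NP:{A,C} ∩→ {A}; cost 0
[col 2] AFMNPTZ: children AFT:{A,T}, MNPZ:{A} ∩→ {A}; cost 0
[col 3] FT: children F:{A}, T:{C} ∪→ {A,C}; cost 1
[col 3] AFT: children A:{G}, FT:{A,C} ∪→ {A,C,G}; cost 1
[col 3] MZ: children M:{G}, Z:{G} ∩→ {G}; cost 0
[col 3] NP: children N:{G}, P:{C} ∪→ {C,G}; cost 1
[col 3] MNPZ: children MZ:{G}, NP:{C,G} ∩→ {G}; cost 0
[col 3] AFMNPTZ: children AFT:{A,C,G}, MNPZ:{G} ∩→ {G}; cost 0
[col 4] FT: children F:{G}, T:{T} ∪→ {G,T}; cost 1
[col 4] AFT: children A:{T}, FT:{G,T} ∩→ {T}; cost 0
[col 4] MZ: children M:{G}, Z:{G} ∩→ {G}; cost 0
[col 4] NP: children N:{G}, P:{A} ∪→ {A,G}; cost 1
[col 4] MNPZ: children MZ:{G}, NP:{A,G} ∩→ {G}; cost 0
[col 4] AFMNPTZ: children AFT:{T}, MNPZ:{G} ∪→ {G,T}; cost 1
[col 5] FT: children F:{A}, T:{C} ∪→ {A,C}; cost 1
[col 5] AFT: children A:{T}, FT:{A,C} ∪→ {A,C,T}; cost 1
[col 5] MZ: children M:{G}, Z:{A} ∪→ {A,G}; cost 1
[col 5] NP: children N:{T}, P:{G} ∪→ {G,T}; cost 1
[col 5] MNPZ: children MZ:{A,G}, NP:{G,T} ∩→ {G}; cost 0
[col 5] AFMNPTZ: children AFT:{A,C,T}, MNPZ:{G} ∪→ {A,C,G,T}; cost 1
per-site changes: [4, 4, 3, 3, 3, 5]; total = 22

4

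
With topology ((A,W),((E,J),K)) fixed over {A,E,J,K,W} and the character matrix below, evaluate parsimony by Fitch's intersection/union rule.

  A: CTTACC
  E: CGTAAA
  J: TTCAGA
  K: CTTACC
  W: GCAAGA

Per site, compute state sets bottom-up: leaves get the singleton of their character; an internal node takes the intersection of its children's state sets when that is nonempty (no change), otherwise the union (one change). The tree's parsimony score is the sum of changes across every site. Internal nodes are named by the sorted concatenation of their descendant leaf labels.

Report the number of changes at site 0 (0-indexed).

site 0, node AW: A={C} ∪ W={G} → {C,G} (+1)
site 0, node EJ: E={C} ∪ J={T} → {C,T} (+1)
site 0, node EJK: EJ={C,T} ∩ K={C} → {C} (+0)
site 0, node AEJKW: AW={C,G} ∩ EJK={C} → {C} (+0)
site 1, node AW: A={T} ∪ W={C} → {C,T} (+1)
site 1, node EJ: E={G} ∪ J={T} → {G,T} (+1)
site 1, node EJK: EJ={G,T} ∩ K={T} → {T} (+0)
site 1, node AEJKW: AW={C,T} ∩ EJK={T} → {T} (+0)
site 2, node AW: A={T} ∪ W={A} → {A,T} (+1)
site 2, node EJ: E={T} ∪ J={C} → {C,T} (+1)
site 2, node EJK: EJ={C,T} ∩ K={T} → {T} (+0)
site 2, node AEJKW: AW={A,T} ∩ EJK={T} → {T} (+0)
site 3, node AW: A={A} ∩ W={A} → {A} (+0)
site 3, node EJ: E={A} ∩ J={A} → {A} (+0)
site 3, node EJK: EJ={A} ∩ K={A} → {A} (+0)
site 3, node AEJKW: AW={A} ∩ EJK={A} → {A} (+0)
site 4, node AW: A={C} ∪ W={G} → {C,G} (+1)
site 4, node EJ: E={A} ∪ J={G} → {A,G} (+1)
site 4, node EJK: EJ={A,G} ∪ K={C} → {A,C,G} (+1)
site 4, node AEJKW: AW={C,G} ∩ EJK={A,C,G} → {C,G} (+0)
site 5, node AW: A={C} ∪ W={A} → {A,C} (+1)
site 5, node EJ: E={A} ∩ J={A} → {A} (+0)
site 5, node EJK: EJ={A} ∪ K={C} → {A,C} (+1)
site 5, node AEJKW: AW={A,C} ∩ EJK={A,C} → {A,C} (+0)
per-site changes: [2, 2, 2, 0, 3, 2]; total = 11

2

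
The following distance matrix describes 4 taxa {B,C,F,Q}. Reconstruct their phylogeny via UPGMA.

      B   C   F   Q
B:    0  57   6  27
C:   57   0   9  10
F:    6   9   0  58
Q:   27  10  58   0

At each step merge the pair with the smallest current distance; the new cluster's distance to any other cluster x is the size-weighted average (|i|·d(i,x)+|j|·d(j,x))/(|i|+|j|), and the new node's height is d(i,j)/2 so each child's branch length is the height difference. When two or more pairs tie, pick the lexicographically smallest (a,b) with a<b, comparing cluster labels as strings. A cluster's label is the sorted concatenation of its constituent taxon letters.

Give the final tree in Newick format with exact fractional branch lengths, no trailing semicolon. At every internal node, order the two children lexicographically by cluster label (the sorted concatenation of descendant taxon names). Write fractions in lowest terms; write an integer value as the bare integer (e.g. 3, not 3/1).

step 1: merge (B,F) at d=6; branch lengths B→3, F→3; new cluster BF
  updated: d(BF,C)=33, d(BF,Q)=85/2
step 2: merge (C,Q) at d=10; branch lengths C→5, Q→5; new cluster CQ
  updated: d(BF,CQ)=151/4
step 3: merge (BF,CQ) at d=151/4; branch lengths BF→127/8, CQ→111/8; new cluster BCFQ
final tree: ((B:3,F:3):127/8,(C:5,Q:5):111/8)
total length: 183/4

((B:3,F:3):127/8,(C:5,Q:5):111/8)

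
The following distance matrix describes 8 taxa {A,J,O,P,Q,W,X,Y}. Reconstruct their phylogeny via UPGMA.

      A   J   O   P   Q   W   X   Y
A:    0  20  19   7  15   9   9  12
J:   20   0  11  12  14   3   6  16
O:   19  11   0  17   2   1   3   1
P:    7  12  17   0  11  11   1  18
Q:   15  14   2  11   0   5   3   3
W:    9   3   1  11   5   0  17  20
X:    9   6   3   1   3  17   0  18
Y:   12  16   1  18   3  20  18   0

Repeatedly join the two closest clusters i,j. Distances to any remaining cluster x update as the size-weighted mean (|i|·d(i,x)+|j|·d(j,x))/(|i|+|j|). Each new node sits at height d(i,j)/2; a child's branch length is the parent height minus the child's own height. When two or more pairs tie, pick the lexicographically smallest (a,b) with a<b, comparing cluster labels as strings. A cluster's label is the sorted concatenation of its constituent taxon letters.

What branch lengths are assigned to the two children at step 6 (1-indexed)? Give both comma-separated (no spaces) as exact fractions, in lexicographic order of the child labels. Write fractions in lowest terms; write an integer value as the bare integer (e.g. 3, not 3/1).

4/3,10/3

step 1: merge (O,W) at d=1; branch lengths O→1/2, W→1/2; new cluster OW
  updated: d(A,OW)=14, d(J,OW)=7, d(OW,P)=14, d(OW,Q)=7/2, d(OW,X)=10, d(OW,Y)=21/2
step 2: merge (P,X) at d=1; branch lengths P→1/2, X→1/2; new cluster PX
  updated: d(A,PX)=8, d(J,PX)=9, d(OW,PX)=12, d(PX,Q)=7, d(PX,Y)=18
step 3: merge (Q,Y) at d=3; branch lengths Q→3/2, Y→3/2; new cluster QY
  updated: d(A,QY)=27/2, d(J,QY)=15, d(OW,QY)=7, d(PX,QY)=25/2
step 4: merge (J,OW) at d=7; branch lengths J→7/2, OW→3; new cluster JOW
  updated: d(A,JOW)=16, d(JOW,PX)=11, d(JOW,QY)=29/3
step 5: merge (A,PX) at d=8; branch lengths A→4, PX→7/2; new cluster APX
  updated: d(APX,JOW)=38/3, d(APX,QY)=77/6
step 6: merge (JOW,QY) at d=29/3; branch lengths JOW→4/3, QY→10/3; new cluster JOQWY
  updated: d(APX,JOQWY)=191/15
step 7: merge (APX,JOQWY) at d=191/15; branch lengths APX→71/30, JOQWY→23/15; new cluster AJOPQWXY
final tree: ((A:4,(P:1/2,X:1/2):7/2):71/30,((J:7/2,(O:1/2,W:1/2):3):4/3,(Q:3/2,Y:3/2):10/3):23/15)
total length: 827/30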